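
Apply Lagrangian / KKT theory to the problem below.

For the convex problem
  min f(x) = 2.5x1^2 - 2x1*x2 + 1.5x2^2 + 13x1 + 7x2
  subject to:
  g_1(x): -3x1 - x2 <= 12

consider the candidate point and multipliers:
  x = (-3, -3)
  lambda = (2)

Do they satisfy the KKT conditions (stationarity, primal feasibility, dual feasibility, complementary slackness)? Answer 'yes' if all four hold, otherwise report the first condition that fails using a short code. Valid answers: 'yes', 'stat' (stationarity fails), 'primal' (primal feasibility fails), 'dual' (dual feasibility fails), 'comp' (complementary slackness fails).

Gradient of f: grad f(x) = Q x + c = (4, 4)
Constraint values g_i(x) = a_i^T x - b_i:
  g_1((-3, -3)) = 0
Stationarity residual: grad f(x) + sum_i lambda_i a_i = (-2, 2)
  -> stationarity FAILS
Primal feasibility (all g_i <= 0): OK
Dual feasibility (all lambda_i >= 0): OK
Complementary slackness (lambda_i * g_i(x) = 0 for all i): OK

Verdict: the first failing condition is stationarity -> stat.

stat


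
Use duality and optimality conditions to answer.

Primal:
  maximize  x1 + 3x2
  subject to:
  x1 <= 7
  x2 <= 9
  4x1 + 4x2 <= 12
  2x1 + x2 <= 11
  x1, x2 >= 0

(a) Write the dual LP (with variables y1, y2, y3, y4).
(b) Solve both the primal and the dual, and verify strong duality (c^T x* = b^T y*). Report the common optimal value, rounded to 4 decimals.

The standard primal-dual pair for 'max c^T x s.t. A x <= b, x >= 0' is:
  Dual:  min b^T y  s.t.  A^T y >= c,  y >= 0.

So the dual LP is:
  minimize  7y1 + 9y2 + 12y3 + 11y4
  subject to:
    y1 + 4y3 + 2y4 >= 1
    y2 + 4y3 + y4 >= 3
    y1, y2, y3, y4 >= 0

Solving the primal: x* = (0, 3).
  primal value c^T x* = 9.
Solving the dual: y* = (0, 0, 0.75, 0).
  dual value b^T y* = 9.
Strong duality: c^T x* = b^T y*. Confirmed.

9


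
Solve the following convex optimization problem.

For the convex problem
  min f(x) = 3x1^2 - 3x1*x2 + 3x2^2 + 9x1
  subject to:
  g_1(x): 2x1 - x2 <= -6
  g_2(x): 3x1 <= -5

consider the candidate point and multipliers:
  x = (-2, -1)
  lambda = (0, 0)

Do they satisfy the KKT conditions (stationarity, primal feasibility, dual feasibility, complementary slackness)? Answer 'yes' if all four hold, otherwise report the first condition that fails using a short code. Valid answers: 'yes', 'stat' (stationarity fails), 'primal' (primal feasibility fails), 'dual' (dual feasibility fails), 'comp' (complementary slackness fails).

Gradient of f: grad f(x) = Q x + c = (0, 0)
Constraint values g_i(x) = a_i^T x - b_i:
  g_1((-2, -1)) = 3
  g_2((-2, -1)) = -1
Stationarity residual: grad f(x) + sum_i lambda_i a_i = (0, 0)
  -> stationarity OK
Primal feasibility (all g_i <= 0): FAILS
Dual feasibility (all lambda_i >= 0): OK
Complementary slackness (lambda_i * g_i(x) = 0 for all i): OK

Verdict: the first failing condition is primal_feasibility -> primal.

primal


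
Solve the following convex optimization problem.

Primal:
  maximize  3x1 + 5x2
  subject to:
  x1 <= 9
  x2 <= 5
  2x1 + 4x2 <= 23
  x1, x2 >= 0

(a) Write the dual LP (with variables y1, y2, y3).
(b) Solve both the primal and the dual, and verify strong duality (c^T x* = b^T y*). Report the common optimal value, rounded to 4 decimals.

The standard primal-dual pair for 'max c^T x s.t. A x <= b, x >= 0' is:
  Dual:  min b^T y  s.t.  A^T y >= c,  y >= 0.

So the dual LP is:
  minimize  9y1 + 5y2 + 23y3
  subject to:
    y1 + 2y3 >= 3
    y2 + 4y3 >= 5
    y1, y2, y3 >= 0

Solving the primal: x* = (9, 1.25).
  primal value c^T x* = 33.25.
Solving the dual: y* = (0.5, 0, 1.25).
  dual value b^T y* = 33.25.
Strong duality: c^T x* = b^T y*. Confirmed.

33.25


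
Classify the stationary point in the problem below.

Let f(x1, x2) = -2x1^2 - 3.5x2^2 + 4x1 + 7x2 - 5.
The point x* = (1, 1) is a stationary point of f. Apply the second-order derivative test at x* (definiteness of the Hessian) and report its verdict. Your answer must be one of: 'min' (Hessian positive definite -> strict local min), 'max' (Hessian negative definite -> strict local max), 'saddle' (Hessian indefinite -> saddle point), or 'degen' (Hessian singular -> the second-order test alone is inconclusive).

Compute the Hessian H = grad^2 f:
  H = [[-4, 0], [0, -7]]
Verify stationarity: grad f(x*) = H x* + g = (0, 0).
Eigenvalues of H: -7, -4.
Both eigenvalues < 0, so H is negative definite -> x* is a strict local max.

max


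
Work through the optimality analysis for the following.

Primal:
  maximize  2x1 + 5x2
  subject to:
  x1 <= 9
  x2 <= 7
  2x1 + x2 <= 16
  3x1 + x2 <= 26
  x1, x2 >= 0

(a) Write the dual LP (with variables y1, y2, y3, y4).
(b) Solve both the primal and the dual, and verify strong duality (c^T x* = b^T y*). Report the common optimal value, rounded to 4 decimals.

The standard primal-dual pair for 'max c^T x s.t. A x <= b, x >= 0' is:
  Dual:  min b^T y  s.t.  A^T y >= c,  y >= 0.

So the dual LP is:
  minimize  9y1 + 7y2 + 16y3 + 26y4
  subject to:
    y1 + 2y3 + 3y4 >= 2
    y2 + y3 + y4 >= 5
    y1, y2, y3, y4 >= 0

Solving the primal: x* = (4.5, 7).
  primal value c^T x* = 44.
Solving the dual: y* = (0, 4, 1, 0).
  dual value b^T y* = 44.
Strong duality: c^T x* = b^T y*. Confirmed.

44


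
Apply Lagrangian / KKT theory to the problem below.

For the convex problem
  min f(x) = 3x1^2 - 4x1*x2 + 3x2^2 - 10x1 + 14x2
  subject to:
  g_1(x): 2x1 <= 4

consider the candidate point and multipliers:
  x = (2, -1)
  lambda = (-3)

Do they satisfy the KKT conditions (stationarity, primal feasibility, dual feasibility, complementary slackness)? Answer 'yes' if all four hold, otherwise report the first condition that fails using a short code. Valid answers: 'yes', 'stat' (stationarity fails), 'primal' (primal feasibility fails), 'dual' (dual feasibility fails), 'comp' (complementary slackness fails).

Gradient of f: grad f(x) = Q x + c = (6, 0)
Constraint values g_i(x) = a_i^T x - b_i:
  g_1((2, -1)) = 0
Stationarity residual: grad f(x) + sum_i lambda_i a_i = (0, 0)
  -> stationarity OK
Primal feasibility (all g_i <= 0): OK
Dual feasibility (all lambda_i >= 0): FAILS
Complementary slackness (lambda_i * g_i(x) = 0 for all i): OK

Verdict: the first failing condition is dual_feasibility -> dual.

dual


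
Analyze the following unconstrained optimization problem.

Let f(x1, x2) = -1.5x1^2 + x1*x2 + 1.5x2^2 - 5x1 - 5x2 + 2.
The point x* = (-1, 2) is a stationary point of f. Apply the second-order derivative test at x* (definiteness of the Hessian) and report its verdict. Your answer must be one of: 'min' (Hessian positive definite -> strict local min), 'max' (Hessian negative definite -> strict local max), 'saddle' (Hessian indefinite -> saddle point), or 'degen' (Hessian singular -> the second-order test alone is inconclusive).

Compute the Hessian H = grad^2 f:
  H = [[-3, 1], [1, 3]]
Verify stationarity: grad f(x*) = H x* + g = (0, 0).
Eigenvalues of H: -3.1623, 3.1623.
Eigenvalues have mixed signs, so H is indefinite -> x* is a saddle point.

saddle


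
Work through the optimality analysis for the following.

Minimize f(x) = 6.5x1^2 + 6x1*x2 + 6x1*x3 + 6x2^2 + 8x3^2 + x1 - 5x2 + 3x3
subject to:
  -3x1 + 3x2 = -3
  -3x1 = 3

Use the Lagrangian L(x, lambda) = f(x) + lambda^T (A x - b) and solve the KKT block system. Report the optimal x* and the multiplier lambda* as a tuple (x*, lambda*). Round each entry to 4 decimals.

Form the Lagrangian:
  L(x, lambda) = (1/2) x^T Q x + c^T x + lambda^T (A x - b)
Stationarity (grad_x L = 0): Q x + c + A^T lambda = 0.
Primal feasibility: A x = b.

This gives the KKT block system:
  [ Q   A^T ] [ x     ]   [-c ]
  [ A    0  ] [ lambda ] = [ b ]

Solving the linear system:
  x*      = (-1, -2, 0.1875)
  lambda* = (11.6667, -19.2917)
  f(x*)   = 51.2188

x* = (-1, -2, 0.1875), lambda* = (11.6667, -19.2917)


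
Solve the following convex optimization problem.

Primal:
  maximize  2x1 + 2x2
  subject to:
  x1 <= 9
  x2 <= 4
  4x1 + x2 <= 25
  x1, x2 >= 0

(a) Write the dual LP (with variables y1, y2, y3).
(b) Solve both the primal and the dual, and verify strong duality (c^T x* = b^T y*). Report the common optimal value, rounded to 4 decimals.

The standard primal-dual pair for 'max c^T x s.t. A x <= b, x >= 0' is:
  Dual:  min b^T y  s.t.  A^T y >= c,  y >= 0.

So the dual LP is:
  minimize  9y1 + 4y2 + 25y3
  subject to:
    y1 + 4y3 >= 2
    y2 + y3 >= 2
    y1, y2, y3 >= 0

Solving the primal: x* = (5.25, 4).
  primal value c^T x* = 18.5.
Solving the dual: y* = (0, 1.5, 0.5).
  dual value b^T y* = 18.5.
Strong duality: c^T x* = b^T y*. Confirmed.

18.5


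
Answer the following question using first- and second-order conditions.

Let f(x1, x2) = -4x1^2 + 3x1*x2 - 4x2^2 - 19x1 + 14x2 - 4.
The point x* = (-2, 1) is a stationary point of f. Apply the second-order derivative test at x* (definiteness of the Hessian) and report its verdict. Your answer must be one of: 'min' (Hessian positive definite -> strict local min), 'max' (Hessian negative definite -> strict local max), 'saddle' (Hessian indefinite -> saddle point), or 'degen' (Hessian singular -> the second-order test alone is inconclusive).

Compute the Hessian H = grad^2 f:
  H = [[-8, 3], [3, -8]]
Verify stationarity: grad f(x*) = H x* + g = (0, 0).
Eigenvalues of H: -11, -5.
Both eigenvalues < 0, so H is negative definite -> x* is a strict local max.

max


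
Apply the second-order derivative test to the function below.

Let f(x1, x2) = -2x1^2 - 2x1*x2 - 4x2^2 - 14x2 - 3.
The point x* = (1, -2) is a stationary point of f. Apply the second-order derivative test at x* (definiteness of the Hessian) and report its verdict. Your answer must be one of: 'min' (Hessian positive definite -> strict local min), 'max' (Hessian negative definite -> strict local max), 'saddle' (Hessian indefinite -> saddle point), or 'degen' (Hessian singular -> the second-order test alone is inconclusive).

Compute the Hessian H = grad^2 f:
  H = [[-4, -2], [-2, -8]]
Verify stationarity: grad f(x*) = H x* + g = (0, 0).
Eigenvalues of H: -8.8284, -3.1716.
Both eigenvalues < 0, so H is negative definite -> x* is a strict local max.

max


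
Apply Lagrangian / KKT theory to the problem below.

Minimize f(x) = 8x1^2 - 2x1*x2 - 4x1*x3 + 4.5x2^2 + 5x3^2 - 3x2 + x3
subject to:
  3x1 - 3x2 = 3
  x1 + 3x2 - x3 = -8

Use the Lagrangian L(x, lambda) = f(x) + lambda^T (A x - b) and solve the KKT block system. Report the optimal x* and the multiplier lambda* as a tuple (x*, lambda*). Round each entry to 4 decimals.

Form the Lagrangian:
  L(x, lambda) = (1/2) x^T Q x + c^T x + lambda^T (A x - b)
Stationarity (grad_x L = 0): Q x + c + A^T lambda = 0.
Primal feasibility: A x = b.

This gives the KKT block system:
  [ Q   A^T ] [ x     ]   [-c ]
  [ A    0  ] [ lambda ] = [ b ]

Solving the linear system:
  x*      = (-1.1678, -2.1678, 0.3289)
  lambda* = (2.2349, 8.9597)
  f(x*)   = 35.9027

x* = (-1.1678, -2.1678, 0.3289), lambda* = (2.2349, 8.9597)


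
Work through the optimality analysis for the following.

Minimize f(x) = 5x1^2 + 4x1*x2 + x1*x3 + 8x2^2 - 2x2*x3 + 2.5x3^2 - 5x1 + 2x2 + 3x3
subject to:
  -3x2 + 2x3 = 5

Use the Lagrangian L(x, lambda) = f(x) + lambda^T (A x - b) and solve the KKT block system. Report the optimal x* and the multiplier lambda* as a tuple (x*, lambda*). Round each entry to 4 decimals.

Form the Lagrangian:
  L(x, lambda) = (1/2) x^T Q x + c^T x + lambda^T (A x - b)
Stationarity (grad_x L = 0): Q x + c + A^T lambda = 0.
Primal feasibility: A x = b.

This gives the KKT block system:
  [ Q   A^T ] [ x     ]   [-c ]
  [ A    0  ] [ lambda ] = [ b ]

Solving the linear system:
  x*      = (0.9026, -1.1866, 0.7202)
  lambda* = (-4.9383)
  f(x*)   = 9.9829

x* = (0.9026, -1.1866, 0.7202), lambda* = (-4.9383)


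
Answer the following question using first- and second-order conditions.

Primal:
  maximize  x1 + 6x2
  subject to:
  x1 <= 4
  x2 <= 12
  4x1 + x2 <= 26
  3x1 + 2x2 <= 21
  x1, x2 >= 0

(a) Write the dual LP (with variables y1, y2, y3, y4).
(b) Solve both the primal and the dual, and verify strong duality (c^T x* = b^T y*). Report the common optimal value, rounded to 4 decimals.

The standard primal-dual pair for 'max c^T x s.t. A x <= b, x >= 0' is:
  Dual:  min b^T y  s.t.  A^T y >= c,  y >= 0.

So the dual LP is:
  minimize  4y1 + 12y2 + 26y3 + 21y4
  subject to:
    y1 + 4y3 + 3y4 >= 1
    y2 + y3 + 2y4 >= 6
    y1, y2, y3, y4 >= 0

Solving the primal: x* = (0, 10.5).
  primal value c^T x* = 63.
Solving the dual: y* = (0, 0, 0, 3).
  dual value b^T y* = 63.
Strong duality: c^T x* = b^T y*. Confirmed.

63


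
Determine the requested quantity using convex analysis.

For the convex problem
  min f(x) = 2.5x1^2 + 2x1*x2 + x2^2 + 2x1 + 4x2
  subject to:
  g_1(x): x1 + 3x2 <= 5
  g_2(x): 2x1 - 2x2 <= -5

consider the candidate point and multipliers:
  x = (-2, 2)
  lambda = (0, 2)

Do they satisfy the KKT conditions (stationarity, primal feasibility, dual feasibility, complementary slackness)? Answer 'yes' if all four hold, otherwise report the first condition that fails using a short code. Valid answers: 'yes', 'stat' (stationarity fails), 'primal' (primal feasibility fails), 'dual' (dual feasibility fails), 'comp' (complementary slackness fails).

Gradient of f: grad f(x) = Q x + c = (-4, 4)
Constraint values g_i(x) = a_i^T x - b_i:
  g_1((-2, 2)) = -1
  g_2((-2, 2)) = -3
Stationarity residual: grad f(x) + sum_i lambda_i a_i = (0, 0)
  -> stationarity OK
Primal feasibility (all g_i <= 0): OK
Dual feasibility (all lambda_i >= 0): OK
Complementary slackness (lambda_i * g_i(x) = 0 for all i): FAILS

Verdict: the first failing condition is complementary_slackness -> comp.

comp


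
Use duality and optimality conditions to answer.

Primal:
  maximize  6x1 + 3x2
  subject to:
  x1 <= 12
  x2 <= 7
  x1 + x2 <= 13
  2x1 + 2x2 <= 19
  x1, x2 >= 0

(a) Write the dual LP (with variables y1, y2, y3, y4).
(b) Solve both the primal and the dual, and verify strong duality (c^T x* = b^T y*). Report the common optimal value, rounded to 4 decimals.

The standard primal-dual pair for 'max c^T x s.t. A x <= b, x >= 0' is:
  Dual:  min b^T y  s.t.  A^T y >= c,  y >= 0.

So the dual LP is:
  minimize  12y1 + 7y2 + 13y3 + 19y4
  subject to:
    y1 + y3 + 2y4 >= 6
    y2 + y3 + 2y4 >= 3
    y1, y2, y3, y4 >= 0

Solving the primal: x* = (9.5, 0).
  primal value c^T x* = 57.
Solving the dual: y* = (0, 0, 0, 3).
  dual value b^T y* = 57.
Strong duality: c^T x* = b^T y*. Confirmed.

57


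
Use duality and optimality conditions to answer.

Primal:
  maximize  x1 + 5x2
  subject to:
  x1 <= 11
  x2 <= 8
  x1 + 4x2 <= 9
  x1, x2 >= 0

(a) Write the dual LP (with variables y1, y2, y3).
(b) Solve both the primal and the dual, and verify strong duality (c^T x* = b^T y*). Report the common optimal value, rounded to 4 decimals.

The standard primal-dual pair for 'max c^T x s.t. A x <= b, x >= 0' is:
  Dual:  min b^T y  s.t.  A^T y >= c,  y >= 0.

So the dual LP is:
  minimize  11y1 + 8y2 + 9y3
  subject to:
    y1 + y3 >= 1
    y2 + 4y3 >= 5
    y1, y2, y3 >= 0

Solving the primal: x* = (0, 2.25).
  primal value c^T x* = 11.25.
Solving the dual: y* = (0, 0, 1.25).
  dual value b^T y* = 11.25.
Strong duality: c^T x* = b^T y*. Confirmed.

11.25


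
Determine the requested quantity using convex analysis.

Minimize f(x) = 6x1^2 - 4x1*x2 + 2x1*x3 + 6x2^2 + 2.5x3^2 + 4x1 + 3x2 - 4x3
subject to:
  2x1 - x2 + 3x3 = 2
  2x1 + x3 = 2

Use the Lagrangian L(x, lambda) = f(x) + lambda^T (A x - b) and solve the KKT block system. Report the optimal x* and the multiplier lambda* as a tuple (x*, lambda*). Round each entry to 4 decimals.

Form the Lagrangian:
  L(x, lambda) = (1/2) x^T Q x + c^T x + lambda^T (A x - b)
Stationarity (grad_x L = 0): Q x + c + A^T lambda = 0.
Primal feasibility: A x = b.

This gives the KKT block system:
  [ Q   A^T ] [ x     ]   [-c ]
  [ A    0  ] [ lambda ] = [ b ]

Solving the linear system:
  x*      = (0.9032, 0.3871, 0.1935)
  lambda* = (4.0323, -10.871)
  f(x*)   = 8.8387

x* = (0.9032, 0.3871, 0.1935), lambda* = (4.0323, -10.871)


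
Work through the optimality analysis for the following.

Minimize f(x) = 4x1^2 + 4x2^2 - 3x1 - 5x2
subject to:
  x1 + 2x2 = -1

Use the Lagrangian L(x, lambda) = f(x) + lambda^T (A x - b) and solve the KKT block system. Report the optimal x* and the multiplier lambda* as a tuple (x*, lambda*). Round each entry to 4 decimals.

Form the Lagrangian:
  L(x, lambda) = (1/2) x^T Q x + c^T x + lambda^T (A x - b)
Stationarity (grad_x L = 0): Q x + c + A^T lambda = 0.
Primal feasibility: A x = b.

This gives the KKT block system:
  [ Q   A^T ] [ x     ]   [-c ]
  [ A    0  ] [ lambda ] = [ b ]

Solving the linear system:
  x*      = (-0.15, -0.425)
  lambda* = (4.2)
  f(x*)   = 3.3875

x* = (-0.15, -0.425), lambda* = (4.2)


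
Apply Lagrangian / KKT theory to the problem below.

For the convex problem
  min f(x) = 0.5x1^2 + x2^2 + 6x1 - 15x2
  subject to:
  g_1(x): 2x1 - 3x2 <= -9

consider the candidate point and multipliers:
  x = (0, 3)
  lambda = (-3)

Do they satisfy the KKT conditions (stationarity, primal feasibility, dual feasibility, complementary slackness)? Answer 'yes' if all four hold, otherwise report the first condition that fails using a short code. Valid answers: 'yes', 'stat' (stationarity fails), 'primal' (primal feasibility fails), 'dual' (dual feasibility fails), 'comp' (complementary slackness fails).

Gradient of f: grad f(x) = Q x + c = (6, -9)
Constraint values g_i(x) = a_i^T x - b_i:
  g_1((0, 3)) = 0
Stationarity residual: grad f(x) + sum_i lambda_i a_i = (0, 0)
  -> stationarity OK
Primal feasibility (all g_i <= 0): OK
Dual feasibility (all lambda_i >= 0): FAILS
Complementary slackness (lambda_i * g_i(x) = 0 for all i): OK

Verdict: the first failing condition is dual_feasibility -> dual.

dual


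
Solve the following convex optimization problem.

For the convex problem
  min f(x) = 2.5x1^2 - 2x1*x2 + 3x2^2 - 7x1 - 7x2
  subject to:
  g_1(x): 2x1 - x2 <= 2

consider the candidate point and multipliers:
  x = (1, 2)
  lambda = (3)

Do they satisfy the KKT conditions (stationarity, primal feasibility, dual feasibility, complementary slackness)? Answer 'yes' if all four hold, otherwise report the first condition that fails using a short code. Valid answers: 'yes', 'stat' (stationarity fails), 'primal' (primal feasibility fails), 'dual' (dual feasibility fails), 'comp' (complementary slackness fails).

Gradient of f: grad f(x) = Q x + c = (-6, 3)
Constraint values g_i(x) = a_i^T x - b_i:
  g_1((1, 2)) = -2
Stationarity residual: grad f(x) + sum_i lambda_i a_i = (0, 0)
  -> stationarity OK
Primal feasibility (all g_i <= 0): OK
Dual feasibility (all lambda_i >= 0): OK
Complementary slackness (lambda_i * g_i(x) = 0 for all i): FAILS

Verdict: the first failing condition is complementary_slackness -> comp.

comp


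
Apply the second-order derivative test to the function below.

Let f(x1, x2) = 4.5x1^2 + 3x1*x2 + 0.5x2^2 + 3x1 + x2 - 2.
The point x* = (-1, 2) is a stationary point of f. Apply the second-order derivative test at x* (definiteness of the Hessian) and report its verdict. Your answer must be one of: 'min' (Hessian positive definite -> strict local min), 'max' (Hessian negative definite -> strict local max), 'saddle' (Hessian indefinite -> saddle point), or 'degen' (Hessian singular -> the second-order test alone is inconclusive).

Compute the Hessian H = grad^2 f:
  H = [[9, 3], [3, 1]]
Verify stationarity: grad f(x*) = H x* + g = (0, 0).
Eigenvalues of H: 0, 10.
H has a zero eigenvalue (singular; positive semidefinite but not definite), so H is neither positive definite, negative definite, nor indefinite. The second-order test alone is inconclusive -> degen.
(Indeed, f is constant along the null direction of H through x*, so x* is not a strict local extremum.)

degen


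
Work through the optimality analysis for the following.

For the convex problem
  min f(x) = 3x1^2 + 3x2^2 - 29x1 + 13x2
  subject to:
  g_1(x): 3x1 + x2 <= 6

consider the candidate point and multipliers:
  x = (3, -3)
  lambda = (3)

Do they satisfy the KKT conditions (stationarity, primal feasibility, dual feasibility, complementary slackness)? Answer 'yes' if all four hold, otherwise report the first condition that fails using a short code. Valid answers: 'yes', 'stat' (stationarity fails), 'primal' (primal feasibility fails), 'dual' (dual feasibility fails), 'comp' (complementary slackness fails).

Gradient of f: grad f(x) = Q x + c = (-11, -5)
Constraint values g_i(x) = a_i^T x - b_i:
  g_1((3, -3)) = 0
Stationarity residual: grad f(x) + sum_i lambda_i a_i = (-2, -2)
  -> stationarity FAILS
Primal feasibility (all g_i <= 0): OK
Dual feasibility (all lambda_i >= 0): OK
Complementary slackness (lambda_i * g_i(x) = 0 for all i): OK

Verdict: the first failing condition is stationarity -> stat.

stat


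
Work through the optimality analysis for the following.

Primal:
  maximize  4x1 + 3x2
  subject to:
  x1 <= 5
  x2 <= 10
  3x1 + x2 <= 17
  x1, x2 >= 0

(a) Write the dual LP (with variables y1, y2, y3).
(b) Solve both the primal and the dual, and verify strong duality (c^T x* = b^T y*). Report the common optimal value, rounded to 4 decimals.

The standard primal-dual pair for 'max c^T x s.t. A x <= b, x >= 0' is:
  Dual:  min b^T y  s.t.  A^T y >= c,  y >= 0.

So the dual LP is:
  minimize  5y1 + 10y2 + 17y3
  subject to:
    y1 + 3y3 >= 4
    y2 + y3 >= 3
    y1, y2, y3 >= 0

Solving the primal: x* = (2.3333, 10).
  primal value c^T x* = 39.3333.
Solving the dual: y* = (0, 1.6667, 1.3333).
  dual value b^T y* = 39.3333.
Strong duality: c^T x* = b^T y*. Confirmed.

39.3333


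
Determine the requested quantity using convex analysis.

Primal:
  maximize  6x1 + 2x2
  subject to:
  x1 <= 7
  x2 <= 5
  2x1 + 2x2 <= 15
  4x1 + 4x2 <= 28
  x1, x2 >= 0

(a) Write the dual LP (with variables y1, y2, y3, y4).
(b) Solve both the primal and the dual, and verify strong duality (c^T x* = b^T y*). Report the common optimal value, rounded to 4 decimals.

The standard primal-dual pair for 'max c^T x s.t. A x <= b, x >= 0' is:
  Dual:  min b^T y  s.t.  A^T y >= c,  y >= 0.

So the dual LP is:
  minimize  7y1 + 5y2 + 15y3 + 28y4
  subject to:
    y1 + 2y3 + 4y4 >= 6
    y2 + 2y3 + 4y4 >= 2
    y1, y2, y3, y4 >= 0

Solving the primal: x* = (7, 0).
  primal value c^T x* = 42.
Solving the dual: y* = (4, 0, 0, 0.5).
  dual value b^T y* = 42.
Strong duality: c^T x* = b^T y*. Confirmed.

42


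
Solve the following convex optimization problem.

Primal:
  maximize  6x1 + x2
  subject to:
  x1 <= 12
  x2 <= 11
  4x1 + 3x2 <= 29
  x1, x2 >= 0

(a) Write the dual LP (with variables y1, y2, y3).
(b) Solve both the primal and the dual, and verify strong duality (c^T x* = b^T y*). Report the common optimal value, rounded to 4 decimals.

The standard primal-dual pair for 'max c^T x s.t. A x <= b, x >= 0' is:
  Dual:  min b^T y  s.t.  A^T y >= c,  y >= 0.

So the dual LP is:
  minimize  12y1 + 11y2 + 29y3
  subject to:
    y1 + 4y3 >= 6
    y2 + 3y3 >= 1
    y1, y2, y3 >= 0

Solving the primal: x* = (7.25, 0).
  primal value c^T x* = 43.5.
Solving the dual: y* = (0, 0, 1.5).
  dual value b^T y* = 43.5.
Strong duality: c^T x* = b^T y*. Confirmed.

43.5


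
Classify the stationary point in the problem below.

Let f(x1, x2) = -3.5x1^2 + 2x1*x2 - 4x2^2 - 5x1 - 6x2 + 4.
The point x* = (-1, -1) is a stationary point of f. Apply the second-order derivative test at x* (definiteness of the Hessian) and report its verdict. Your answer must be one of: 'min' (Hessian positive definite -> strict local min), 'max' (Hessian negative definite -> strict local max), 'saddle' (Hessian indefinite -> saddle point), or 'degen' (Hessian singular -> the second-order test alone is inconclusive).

Compute the Hessian H = grad^2 f:
  H = [[-7, 2], [2, -8]]
Verify stationarity: grad f(x*) = H x* + g = (0, 0).
Eigenvalues of H: -9.5616, -5.4384.
Both eigenvalues < 0, so H is negative definite -> x* is a strict local max.

max


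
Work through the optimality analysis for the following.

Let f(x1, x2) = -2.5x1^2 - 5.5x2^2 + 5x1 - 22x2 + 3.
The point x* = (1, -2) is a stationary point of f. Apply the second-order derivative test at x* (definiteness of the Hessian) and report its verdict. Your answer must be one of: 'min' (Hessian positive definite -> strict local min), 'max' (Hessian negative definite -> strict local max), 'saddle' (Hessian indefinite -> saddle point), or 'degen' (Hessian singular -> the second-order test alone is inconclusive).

Compute the Hessian H = grad^2 f:
  H = [[-5, 0], [0, -11]]
Verify stationarity: grad f(x*) = H x* + g = (0, 0).
Eigenvalues of H: -11, -5.
Both eigenvalues < 0, so H is negative definite -> x* is a strict local max.

max


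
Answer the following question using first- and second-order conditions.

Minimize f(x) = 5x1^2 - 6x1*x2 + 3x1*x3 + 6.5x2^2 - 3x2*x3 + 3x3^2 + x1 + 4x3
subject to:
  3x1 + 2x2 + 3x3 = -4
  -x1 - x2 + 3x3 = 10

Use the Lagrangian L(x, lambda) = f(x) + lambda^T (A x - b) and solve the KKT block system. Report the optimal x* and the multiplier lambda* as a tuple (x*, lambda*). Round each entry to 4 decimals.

Form the Lagrangian:
  L(x, lambda) = (1/2) x^T Q x + c^T x + lambda^T (A x - b)
Stationarity (grad_x L = 0): Q x + c + A^T lambda = 0.
Primal feasibility: A x = b.

This gives the KKT block system:
  [ Q   A^T ] [ x     ]   [-c ]
  [ A    0  ] [ lambda ] = [ b ]

Solving the linear system:
  x*      = (-2.5016, -1.3313, 2.0557)
  lambda* = (1.3966, -5.6711)
  f(x*)   = 34.0092

x* = (-2.5016, -1.3313, 2.0557), lambda* = (1.3966, -5.6711)


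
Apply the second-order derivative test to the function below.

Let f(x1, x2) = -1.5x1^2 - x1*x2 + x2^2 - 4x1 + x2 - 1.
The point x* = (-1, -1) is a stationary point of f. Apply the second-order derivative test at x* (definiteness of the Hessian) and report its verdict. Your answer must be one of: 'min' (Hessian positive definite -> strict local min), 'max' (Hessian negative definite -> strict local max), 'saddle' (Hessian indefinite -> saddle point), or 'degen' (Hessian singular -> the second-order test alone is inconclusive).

Compute the Hessian H = grad^2 f:
  H = [[-3, -1], [-1, 2]]
Verify stationarity: grad f(x*) = H x* + g = (0, 0).
Eigenvalues of H: -3.1926, 2.1926.
Eigenvalues have mixed signs, so H is indefinite -> x* is a saddle point.

saddle


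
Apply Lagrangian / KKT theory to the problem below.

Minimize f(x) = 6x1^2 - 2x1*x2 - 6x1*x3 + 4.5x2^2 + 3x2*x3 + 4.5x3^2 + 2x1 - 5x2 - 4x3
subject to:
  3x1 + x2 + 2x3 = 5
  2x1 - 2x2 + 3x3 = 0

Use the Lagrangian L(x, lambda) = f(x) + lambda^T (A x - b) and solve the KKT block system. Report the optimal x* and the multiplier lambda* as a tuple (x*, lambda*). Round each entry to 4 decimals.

Form the Lagrangian:
  L(x, lambda) = (1/2) x^T Q x + c^T x + lambda^T (A x - b)
Stationarity (grad_x L = 0): Q x + c + A^T lambda = 0.
Primal feasibility: A x = b.

This gives the KKT block system:
  [ Q   A^T ] [ x     ]   [-c ]
  [ A    0  ] [ lambda ] = [ b ]

Solving the linear system:
  x*      = (0.8349, 1.5465, 0.4744)
  lambda* = (-3.6878, 2.492)
  f(x*)   = 5.2395

x* = (0.8349, 1.5465, 0.4744), lambda* = (-3.6878, 2.492)


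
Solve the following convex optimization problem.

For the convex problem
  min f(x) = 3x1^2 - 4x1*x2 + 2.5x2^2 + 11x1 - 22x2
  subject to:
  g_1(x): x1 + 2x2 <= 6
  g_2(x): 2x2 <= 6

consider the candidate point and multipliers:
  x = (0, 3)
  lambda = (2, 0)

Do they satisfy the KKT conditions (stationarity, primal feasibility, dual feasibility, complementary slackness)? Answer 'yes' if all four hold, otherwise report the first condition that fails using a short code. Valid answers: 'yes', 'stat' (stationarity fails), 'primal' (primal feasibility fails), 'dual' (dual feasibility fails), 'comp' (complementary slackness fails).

Gradient of f: grad f(x) = Q x + c = (-1, -7)
Constraint values g_i(x) = a_i^T x - b_i:
  g_1((0, 3)) = 0
  g_2((0, 3)) = 0
Stationarity residual: grad f(x) + sum_i lambda_i a_i = (1, -3)
  -> stationarity FAILS
Primal feasibility (all g_i <= 0): OK
Dual feasibility (all lambda_i >= 0): OK
Complementary slackness (lambda_i * g_i(x) = 0 for all i): OK

Verdict: the first failing condition is stationarity -> stat.

stat


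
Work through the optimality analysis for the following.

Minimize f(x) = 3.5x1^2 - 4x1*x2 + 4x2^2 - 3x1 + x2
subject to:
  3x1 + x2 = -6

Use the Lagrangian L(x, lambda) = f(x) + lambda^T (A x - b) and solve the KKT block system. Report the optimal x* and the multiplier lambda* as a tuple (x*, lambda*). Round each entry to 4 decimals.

Form the Lagrangian:
  L(x, lambda) = (1/2) x^T Q x + c^T x + lambda^T (A x - b)
Stationarity (grad_x L = 0): Q x + c + A^T lambda = 0.
Primal feasibility: A x = b.

This gives the KKT block system:
  [ Q   A^T ] [ x     ]   [-c ]
  [ A    0  ] [ lambda ] = [ b ]

Solving the linear system:
  x*      = (-1.5728, -1.2816)
  lambda* = (2.9612)
  f(x*)   = 10.6019

x* = (-1.5728, -1.2816), lambda* = (2.9612)


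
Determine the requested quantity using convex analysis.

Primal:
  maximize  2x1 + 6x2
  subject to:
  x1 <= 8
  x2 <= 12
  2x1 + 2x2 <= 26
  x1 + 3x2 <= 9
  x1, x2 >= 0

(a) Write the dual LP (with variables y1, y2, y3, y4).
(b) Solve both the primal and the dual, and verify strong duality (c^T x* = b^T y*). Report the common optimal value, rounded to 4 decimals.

The standard primal-dual pair for 'max c^T x s.t. A x <= b, x >= 0' is:
  Dual:  min b^T y  s.t.  A^T y >= c,  y >= 0.

So the dual LP is:
  minimize  8y1 + 12y2 + 26y3 + 9y4
  subject to:
    y1 + 2y3 + y4 >= 2
    y2 + 2y3 + 3y4 >= 6
    y1, y2, y3, y4 >= 0

Solving the primal: x* = (0, 3).
  primal value c^T x* = 18.
Solving the dual: y* = (0, 0, 0, 2).
  dual value b^T y* = 18.
Strong duality: c^T x* = b^T y*. Confirmed.

18


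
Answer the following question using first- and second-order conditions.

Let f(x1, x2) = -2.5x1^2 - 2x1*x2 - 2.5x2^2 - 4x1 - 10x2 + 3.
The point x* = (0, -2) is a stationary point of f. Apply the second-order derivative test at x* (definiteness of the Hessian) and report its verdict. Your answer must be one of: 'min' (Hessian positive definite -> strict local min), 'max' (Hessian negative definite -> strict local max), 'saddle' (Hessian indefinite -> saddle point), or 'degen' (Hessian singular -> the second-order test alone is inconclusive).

Compute the Hessian H = grad^2 f:
  H = [[-5, -2], [-2, -5]]
Verify stationarity: grad f(x*) = H x* + g = (0, 0).
Eigenvalues of H: -7, -3.
Both eigenvalues < 0, so H is negative definite -> x* is a strict local max.

max


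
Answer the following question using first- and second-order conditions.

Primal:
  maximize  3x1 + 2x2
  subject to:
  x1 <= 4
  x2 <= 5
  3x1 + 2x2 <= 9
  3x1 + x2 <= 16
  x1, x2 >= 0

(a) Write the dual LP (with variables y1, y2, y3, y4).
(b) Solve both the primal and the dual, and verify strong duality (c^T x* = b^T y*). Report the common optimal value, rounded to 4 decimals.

The standard primal-dual pair for 'max c^T x s.t. A x <= b, x >= 0' is:
  Dual:  min b^T y  s.t.  A^T y >= c,  y >= 0.

So the dual LP is:
  minimize  4y1 + 5y2 + 9y3 + 16y4
  subject to:
    y1 + 3y3 + 3y4 >= 3
    y2 + 2y3 + y4 >= 2
    y1, y2, y3, y4 >= 0

Solving the primal: x* = (3, 0).
  primal value c^T x* = 9.
Solving the dual: y* = (0, 0, 1, 0).
  dual value b^T y* = 9.
Strong duality: c^T x* = b^T y*. Confirmed.

9


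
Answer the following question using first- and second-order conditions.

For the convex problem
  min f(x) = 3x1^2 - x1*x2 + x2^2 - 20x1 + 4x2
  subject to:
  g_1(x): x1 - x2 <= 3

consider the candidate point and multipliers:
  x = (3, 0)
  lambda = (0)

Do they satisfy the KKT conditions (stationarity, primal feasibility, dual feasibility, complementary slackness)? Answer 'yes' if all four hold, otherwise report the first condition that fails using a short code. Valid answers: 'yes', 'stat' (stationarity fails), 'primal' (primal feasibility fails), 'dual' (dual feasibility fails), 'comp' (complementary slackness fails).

Gradient of f: grad f(x) = Q x + c = (-2, 1)
Constraint values g_i(x) = a_i^T x - b_i:
  g_1((3, 0)) = 0
Stationarity residual: grad f(x) + sum_i lambda_i a_i = (-2, 1)
  -> stationarity FAILS
Primal feasibility (all g_i <= 0): OK
Dual feasibility (all lambda_i >= 0): OK
Complementary slackness (lambda_i * g_i(x) = 0 for all i): OK

Verdict: the first failing condition is stationarity -> stat.

stat


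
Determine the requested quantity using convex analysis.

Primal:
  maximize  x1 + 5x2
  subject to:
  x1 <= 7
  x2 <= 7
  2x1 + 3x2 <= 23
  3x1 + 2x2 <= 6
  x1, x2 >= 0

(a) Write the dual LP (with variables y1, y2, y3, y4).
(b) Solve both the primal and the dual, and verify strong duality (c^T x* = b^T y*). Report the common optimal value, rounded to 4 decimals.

The standard primal-dual pair for 'max c^T x s.t. A x <= b, x >= 0' is:
  Dual:  min b^T y  s.t.  A^T y >= c,  y >= 0.

So the dual LP is:
  minimize  7y1 + 7y2 + 23y3 + 6y4
  subject to:
    y1 + 2y3 + 3y4 >= 1
    y2 + 3y3 + 2y4 >= 5
    y1, y2, y3, y4 >= 0

Solving the primal: x* = (0, 3).
  primal value c^T x* = 15.
Solving the dual: y* = (0, 0, 0, 2.5).
  dual value b^T y* = 15.
Strong duality: c^T x* = b^T y*. Confirmed.

15


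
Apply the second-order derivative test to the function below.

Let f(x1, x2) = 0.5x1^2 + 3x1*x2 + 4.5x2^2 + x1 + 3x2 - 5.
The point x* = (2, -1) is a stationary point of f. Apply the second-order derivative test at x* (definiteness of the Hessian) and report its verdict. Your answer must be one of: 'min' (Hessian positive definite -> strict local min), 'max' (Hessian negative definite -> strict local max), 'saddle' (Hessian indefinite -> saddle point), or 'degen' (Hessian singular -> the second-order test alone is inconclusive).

Compute the Hessian H = grad^2 f:
  H = [[1, 3], [3, 9]]
Verify stationarity: grad f(x*) = H x* + g = (0, 0).
Eigenvalues of H: 0, 10.
H has a zero eigenvalue (singular; positive semidefinite but not definite), so H is neither positive definite, negative definite, nor indefinite. The second-order test alone is inconclusive -> degen.
(Indeed, f is constant along the null direction of H through x*, so x* is not a strict local extremum.)

degen


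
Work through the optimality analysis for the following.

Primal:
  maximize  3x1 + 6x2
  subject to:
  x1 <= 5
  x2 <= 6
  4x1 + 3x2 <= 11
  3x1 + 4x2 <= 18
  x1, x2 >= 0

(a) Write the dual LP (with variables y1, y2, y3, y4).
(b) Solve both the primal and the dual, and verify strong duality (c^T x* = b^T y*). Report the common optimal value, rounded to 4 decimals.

The standard primal-dual pair for 'max c^T x s.t. A x <= b, x >= 0' is:
  Dual:  min b^T y  s.t.  A^T y >= c,  y >= 0.

So the dual LP is:
  minimize  5y1 + 6y2 + 11y3 + 18y4
  subject to:
    y1 + 4y3 + 3y4 >= 3
    y2 + 3y3 + 4y4 >= 6
    y1, y2, y3, y4 >= 0

Solving the primal: x* = (0, 3.6667).
  primal value c^T x* = 22.
Solving the dual: y* = (0, 0, 2, 0).
  dual value b^T y* = 22.
Strong duality: c^T x* = b^T y*. Confirmed.

22


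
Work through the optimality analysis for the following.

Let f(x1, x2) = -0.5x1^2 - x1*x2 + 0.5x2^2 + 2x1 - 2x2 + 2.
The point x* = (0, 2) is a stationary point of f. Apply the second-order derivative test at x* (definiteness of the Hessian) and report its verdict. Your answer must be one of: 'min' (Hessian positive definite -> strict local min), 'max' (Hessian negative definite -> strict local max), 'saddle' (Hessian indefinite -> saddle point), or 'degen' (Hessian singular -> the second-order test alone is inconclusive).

Compute the Hessian H = grad^2 f:
  H = [[-1, -1], [-1, 1]]
Verify stationarity: grad f(x*) = H x* + g = (0, 0).
Eigenvalues of H: -1.4142, 1.4142.
Eigenvalues have mixed signs, so H is indefinite -> x* is a saddle point.

saddle


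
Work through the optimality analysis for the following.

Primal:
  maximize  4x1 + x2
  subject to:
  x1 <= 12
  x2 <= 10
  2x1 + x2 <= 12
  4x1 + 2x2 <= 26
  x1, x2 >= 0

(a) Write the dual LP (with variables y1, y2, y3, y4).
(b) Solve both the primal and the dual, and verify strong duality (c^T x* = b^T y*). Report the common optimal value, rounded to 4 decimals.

The standard primal-dual pair for 'max c^T x s.t. A x <= b, x >= 0' is:
  Dual:  min b^T y  s.t.  A^T y >= c,  y >= 0.

So the dual LP is:
  minimize  12y1 + 10y2 + 12y3 + 26y4
  subject to:
    y1 + 2y3 + 4y4 >= 4
    y2 + y3 + 2y4 >= 1
    y1, y2, y3, y4 >= 0

Solving the primal: x* = (6, 0).
  primal value c^T x* = 24.
Solving the dual: y* = (0, 0, 2, 0).
  dual value b^T y* = 24.
Strong duality: c^T x* = b^T y*. Confirmed.

24


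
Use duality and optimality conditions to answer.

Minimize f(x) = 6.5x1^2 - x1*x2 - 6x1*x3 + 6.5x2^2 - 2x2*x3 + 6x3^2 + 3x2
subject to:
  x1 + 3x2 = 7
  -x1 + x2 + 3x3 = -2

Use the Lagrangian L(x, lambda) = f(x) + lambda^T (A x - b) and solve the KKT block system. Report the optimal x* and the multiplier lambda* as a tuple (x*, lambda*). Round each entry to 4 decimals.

Form the Lagrangian:
  L(x, lambda) = (1/2) x^T Q x + c^T x + lambda^T (A x - b)
Stationarity (grad_x L = 0): Q x + c + A^T lambda = 0.
Primal feasibility: A x = b.

This gives the KKT block system:
  [ Q   A^T ] [ x     ]   [-c ]
  [ A    0  ] [ lambda ] = [ b ]

Solving the linear system:
  x*      = (1.218, 1.9273, -0.9031)
  lambda* = (-11.9922, 7.3333)
  f(x*)   = 52.1972

x* = (1.218, 1.9273, -0.9031), lambda* = (-11.9922, 7.3333)


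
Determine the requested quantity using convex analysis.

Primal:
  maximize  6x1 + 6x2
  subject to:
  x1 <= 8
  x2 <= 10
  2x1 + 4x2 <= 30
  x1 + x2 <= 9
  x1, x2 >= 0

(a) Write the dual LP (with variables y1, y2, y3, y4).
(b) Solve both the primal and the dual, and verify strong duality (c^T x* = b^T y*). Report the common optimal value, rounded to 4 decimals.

The standard primal-dual pair for 'max c^T x s.t. A x <= b, x >= 0' is:
  Dual:  min b^T y  s.t.  A^T y >= c,  y >= 0.

So the dual LP is:
  minimize  8y1 + 10y2 + 30y3 + 9y4
  subject to:
    y1 + 2y3 + y4 >= 6
    y2 + 4y3 + y4 >= 6
    y1, y2, y3, y4 >= 0

Solving the primal: x* = (8, 1).
  primal value c^T x* = 54.
Solving the dual: y* = (0, 0, 0, 6).
  dual value b^T y* = 54.
Strong duality: c^T x* = b^T y*. Confirmed.

54


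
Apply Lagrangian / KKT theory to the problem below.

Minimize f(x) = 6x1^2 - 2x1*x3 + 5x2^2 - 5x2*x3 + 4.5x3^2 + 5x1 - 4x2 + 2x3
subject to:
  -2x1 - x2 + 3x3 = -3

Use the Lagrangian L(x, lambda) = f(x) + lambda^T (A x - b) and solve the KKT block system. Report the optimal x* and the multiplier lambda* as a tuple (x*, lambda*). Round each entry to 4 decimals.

Form the Lagrangian:
  L(x, lambda) = (1/2) x^T Q x + c^T x + lambda^T (A x - b)
Stationarity (grad_x L = 0): Q x + c + A^T lambda = 0.
Primal feasibility: A x = b.

This gives the KKT block system:
  [ Q   A^T ] [ x     ]   [-c ]
  [ A    0  ] [ lambda ] = [ b ]

Solving the linear system:
  x*      = (-0.155, 0.1335, -1.0588)
  lambda* = (2.629)
  f(x*)   = 2.2302

x* = (-0.155, 0.1335, -1.0588), lambda* = (2.629)


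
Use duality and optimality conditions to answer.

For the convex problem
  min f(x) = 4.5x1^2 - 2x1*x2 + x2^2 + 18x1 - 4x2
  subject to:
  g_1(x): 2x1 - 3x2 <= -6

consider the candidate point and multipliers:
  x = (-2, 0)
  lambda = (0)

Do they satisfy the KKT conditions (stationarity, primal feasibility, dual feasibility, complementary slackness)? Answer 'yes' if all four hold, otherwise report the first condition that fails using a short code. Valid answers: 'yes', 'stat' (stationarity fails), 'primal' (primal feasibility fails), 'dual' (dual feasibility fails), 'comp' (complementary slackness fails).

Gradient of f: grad f(x) = Q x + c = (0, 0)
Constraint values g_i(x) = a_i^T x - b_i:
  g_1((-2, 0)) = 2
Stationarity residual: grad f(x) + sum_i lambda_i a_i = (0, 0)
  -> stationarity OK
Primal feasibility (all g_i <= 0): FAILS
Dual feasibility (all lambda_i >= 0): OK
Complementary slackness (lambda_i * g_i(x) = 0 for all i): OK

Verdict: the first failing condition is primal_feasibility -> primal.

primal


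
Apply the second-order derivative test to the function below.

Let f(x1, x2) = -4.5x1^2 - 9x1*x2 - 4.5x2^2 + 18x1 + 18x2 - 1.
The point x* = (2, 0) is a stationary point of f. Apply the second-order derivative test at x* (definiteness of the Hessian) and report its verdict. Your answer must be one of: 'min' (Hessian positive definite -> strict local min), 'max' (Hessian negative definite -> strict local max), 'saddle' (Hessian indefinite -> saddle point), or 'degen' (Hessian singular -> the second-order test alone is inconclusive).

Compute the Hessian H = grad^2 f:
  H = [[-9, -9], [-9, -9]]
Verify stationarity: grad f(x*) = H x* + g = (0, 0).
Eigenvalues of H: -18, 0.
H has a zero eigenvalue (singular; negative semidefinite but not definite), so H is neither positive definite, negative definite, nor indefinite. The second-order test alone is inconclusive -> degen.
(Indeed, f is constant along the null direction of H through x*, so x* is not a strict local extremum.)

degen
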